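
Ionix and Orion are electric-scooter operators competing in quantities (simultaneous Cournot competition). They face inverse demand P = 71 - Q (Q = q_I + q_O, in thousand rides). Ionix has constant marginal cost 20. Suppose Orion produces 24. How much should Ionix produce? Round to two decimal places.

With the rival's output fixed at 24, Ionix's profit is π_I = (71 - 24 - q_I)q_I - (20q_I) = (47 - q_I)q_I - (20q_I).
∂π_I/∂q_I = 27 - 2q_I = 0, so q_I = 27/2.

13.50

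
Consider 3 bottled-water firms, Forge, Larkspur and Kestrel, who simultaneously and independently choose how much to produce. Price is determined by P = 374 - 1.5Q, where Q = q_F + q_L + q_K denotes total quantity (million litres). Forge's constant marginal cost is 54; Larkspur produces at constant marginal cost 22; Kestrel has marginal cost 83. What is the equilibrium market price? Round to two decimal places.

Forge's profit: π_F = (374 - 1.5Q)q_F - (54q_F). Setting ∂π_F/∂q_F = 0: 320 - 3q_F - (3/2)(q_L + q_K) = 0.
Larkspur's first-order condition: 352 - 3q_L - (3/2)(q_F + q_K) = 0.
Kestrel's profit: π_K = (374 - 1.5Q)q_K - (83q_K). Setting ∂π_K/∂q_K = 0: 291 - 3q_K - (3/2)(q_F + q_L) = 0.
Summing all 3 equations gives 963 − 6Q = 0, hence Q = 321/2.
Back-substituting: q_F = (320 − 963/4)/(3/2) = 317/6, q_L = (352 − 963/4)/(3/2) = 445/6, q_K = (291 − 963/4)/(3/2) = 67/2.
Total output Q = 321/2, so price P = 374 - (3/2)·(321/2) = 533/4.

133.25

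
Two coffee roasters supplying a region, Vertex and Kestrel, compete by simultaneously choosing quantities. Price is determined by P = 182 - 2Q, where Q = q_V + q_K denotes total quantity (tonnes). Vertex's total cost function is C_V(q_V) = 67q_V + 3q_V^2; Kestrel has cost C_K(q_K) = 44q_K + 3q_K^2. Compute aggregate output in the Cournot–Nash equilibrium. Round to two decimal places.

Vertex's profit: π_V = (182 - 2Q)q_V - (67q_V + 3q_V²). Setting ∂π_V/∂q_V = 0: 115 - 10q_V - 2(q_K) = 0.
Kestrel's first-order condition: 138 - 10q_K - 2(q_V) = 0.
Rearranging gives the reaction functions q_V = (115 - 2q_K)/10 and q_K = (138 - 2q_V)/10.
Solving the pair: q_V = 437/48, q_K = 575/48.
Total output Q = 437/48 + 575/48 = 253/12.

21.08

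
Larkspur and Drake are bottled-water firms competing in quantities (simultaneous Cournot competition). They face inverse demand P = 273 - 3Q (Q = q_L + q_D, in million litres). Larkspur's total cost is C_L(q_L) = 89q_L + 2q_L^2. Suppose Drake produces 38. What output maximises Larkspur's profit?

With the rival's output fixed at 38, Larkspur's profit is π_L = (273 - 3·38 - 3q_L)q_L - (89q_L + 2q_L²) = (159 - 3q_L)q_L - (89q_L + 2q_L²).
∂π_L/∂q_L = 70 - 10q_L = 0, so q_L = 7.

7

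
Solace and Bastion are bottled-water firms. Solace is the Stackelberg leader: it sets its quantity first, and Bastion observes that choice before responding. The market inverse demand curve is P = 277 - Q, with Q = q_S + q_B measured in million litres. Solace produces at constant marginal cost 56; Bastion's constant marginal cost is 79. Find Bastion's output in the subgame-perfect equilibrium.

38

The follower Bastion best-responds to any q_S: π_B = (277 - Q)q_B - 79q_B.
Setting the follower's marginal profit to zero, 198 - q_S - 2q_B = 0, i.e. q_B = (198 - q_S)/2.
The leader anticipates this reaction. Substituting into P = 277 - Q gives P = 178 - (1/2)q_S, so π_S = (178 - (1/2)q_S)q_S - 56q_S.
Leader FOC: 122 - q_S = 0, so q_S = 122.
Then q_B = (198 - 122)/2 = 38.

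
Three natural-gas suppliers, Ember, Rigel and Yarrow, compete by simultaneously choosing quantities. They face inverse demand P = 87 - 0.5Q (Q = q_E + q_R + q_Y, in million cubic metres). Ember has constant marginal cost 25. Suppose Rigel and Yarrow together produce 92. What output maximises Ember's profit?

16

With rivals' combined output fixed at 92, Ember's profit is π_E = (87 - (1/2)·92 - (1/2)q_E)q_E - (25q_E) = (41 - (1/2)q_E)q_E - (25q_E).
∂π_E/∂q_E = 16 - q_E = 0, so q_E = 16.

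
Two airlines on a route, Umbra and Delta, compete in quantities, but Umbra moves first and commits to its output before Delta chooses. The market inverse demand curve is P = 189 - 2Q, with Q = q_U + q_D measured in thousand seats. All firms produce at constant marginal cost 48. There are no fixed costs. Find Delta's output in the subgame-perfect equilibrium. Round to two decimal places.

17.63

Solve by backward induction. Given q_U, the follower Delta maximises π_D = (189 - 2q_U - 2q_D)q_D - 48q_D.
Setting the follower's marginal profit to zero, 141 - 2q_U - 4q_D = 0, i.e. q_D = (141 - 2q_U)/4.
The leader anticipates this reaction. Substituting into P = 189 - 2Q gives P = 237/2 - q_U, so π_U = (237/2 - q_U)q_U - 48q_U.
Maximising: ∂π_U/∂q_U = 141/2 - 2q_U = 0, giving q_U = 141/4.
Then q_D = (141 - 2·(141/4))/4 = 141/8.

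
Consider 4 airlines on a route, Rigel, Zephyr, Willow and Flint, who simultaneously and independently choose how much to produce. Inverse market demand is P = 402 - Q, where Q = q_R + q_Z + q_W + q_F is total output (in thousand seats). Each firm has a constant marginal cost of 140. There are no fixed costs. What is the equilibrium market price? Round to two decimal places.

A representative firm's profit is π_i = q_i(402 - Q) - 140q_i.
Setting ∂π_i/∂q_i = 0 with rivals' quantities fixed: 262 - 2q_i - Σ_{j≠i} q_j = 0.
With identical firms every q_j equals q_i, so Σ_{j≠i} q_j = 3q_i and 262 = 5q_i, giving q_i = 262/5.
Total output Q = 1048/5, so price P = 402 - 1048/5 = 962/5.

192.40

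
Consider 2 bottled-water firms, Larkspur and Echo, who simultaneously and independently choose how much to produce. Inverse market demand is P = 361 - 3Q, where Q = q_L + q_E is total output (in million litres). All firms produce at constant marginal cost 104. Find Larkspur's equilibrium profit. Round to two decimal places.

Each firm earns π_i = (361 - 3Q)q_i - 104q_i.
Setting ∂π_i/∂q_i = 0 with rivals' quantities fixed: 257 - 6q_i - 3q_j = 0.
With identical firms every q_j equals q_i, so q_j = q_i and 257 = 9q_i, giving q_i = 257/9.
Price P = 361 - 3·(514/9) = 569/3.
Larkspur's profit: (569/3 - 104)·(257/9) = 2446.2593.

2446.26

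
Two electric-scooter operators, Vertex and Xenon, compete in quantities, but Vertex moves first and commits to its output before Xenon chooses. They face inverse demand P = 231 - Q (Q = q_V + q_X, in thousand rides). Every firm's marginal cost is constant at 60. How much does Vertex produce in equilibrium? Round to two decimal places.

Solve by backward induction. Given q_V, the follower Xenon maximises π_X = (231 - q_V - q_X)q_X - 60q_X.
Setting the follower's marginal profit to zero, 171 - q_V - 2q_X = 0, i.e. q_X = (171 - q_V)/2.
Vertex substitutes q_X(q_V) into its own profit: π_V = q_V(231 - q_V - (171 - q_V)/2) - 60q_V = (291/2 - (1/2)q_V)q_V - 60q_V.
Leader FOC: 171/2 - q_V = 0, so q_V = 171/2.
Then q_X = (171 - 171/2)/2 = 171/4.

85.50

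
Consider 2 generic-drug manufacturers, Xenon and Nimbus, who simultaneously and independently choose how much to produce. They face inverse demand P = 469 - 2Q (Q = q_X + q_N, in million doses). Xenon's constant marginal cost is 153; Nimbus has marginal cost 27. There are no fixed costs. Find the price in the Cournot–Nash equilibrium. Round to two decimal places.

216.33

Xenon's profit: π_X = (469 - 2Q)q_X - (153q_X). Setting ∂π_X/∂q_X = 0: 316 - 4q_X - 2(q_N) = 0.
Nimbus's profit: π_N = (469 - 2Q)q_N - (27q_N). Setting ∂π_N/∂q_N = 0: 442 - 4q_N - 2(q_X) = 0.
So q_X = (316 - 2q_N)/4 and q_N = (442 - 2q_X)/4.
Substituting one into the other gives q_X = 95/3 and q_N = 284/3.
Total output Q = 379/3, so price P = 469 - 2·(379/3) = 649/3.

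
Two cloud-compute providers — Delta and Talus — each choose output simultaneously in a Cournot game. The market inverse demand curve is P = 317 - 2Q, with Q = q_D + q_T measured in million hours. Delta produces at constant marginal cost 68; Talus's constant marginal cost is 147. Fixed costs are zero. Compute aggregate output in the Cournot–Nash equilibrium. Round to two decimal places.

Delta's profit: π_D = (317 - 2Q)q_D - (68q_D). Setting ∂π_D/∂q_D = 0: 249 - 4q_D - 2(q_T) = 0.
Talus's profit: π_T = (317 - 2Q)q_T - (147q_T). Setting ∂π_T/∂q_T = 0: 170 - 4q_T - 2(q_D) = 0.
Best responses: q_D = (249 - 2q_T)/4, q_T = (170 - 2q_D)/4.
Solving the pair: q_D = 164/3, q_T = 91/6.
Total output Q = 164/3 + 91/6 = 419/6.

69.83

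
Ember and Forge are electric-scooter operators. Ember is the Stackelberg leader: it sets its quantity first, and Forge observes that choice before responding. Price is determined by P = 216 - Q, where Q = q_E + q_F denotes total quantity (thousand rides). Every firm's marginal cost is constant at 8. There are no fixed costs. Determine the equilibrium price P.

60

The follower Forge best-responds to any q_E: π_F = (216 - Q)q_F - 8q_F.
Follower FOC: 208 - q_E - 2q_F = 0, so q_F(q_E) = (208 - q_E)/2.
The leader anticipates this reaction. Substituting into P = 216 - Q gives P = 112 - (1/2)q_E, so π_E = (112 - (1/2)q_E)q_E - 8q_E.
Leader FOC: 104 - q_E = 0, so q_E = 104.
Then q_F = (208 - 104)/2 = 52.
Total output Q = 156, so price P = 216 - 156 = 60.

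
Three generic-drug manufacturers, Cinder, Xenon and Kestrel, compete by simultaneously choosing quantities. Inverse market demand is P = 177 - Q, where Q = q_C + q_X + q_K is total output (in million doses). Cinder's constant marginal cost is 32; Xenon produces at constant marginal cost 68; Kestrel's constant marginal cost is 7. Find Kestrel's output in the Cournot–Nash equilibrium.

64

Cinder's profit: π_C = (177 - Q)q_C - (32q_C). Setting ∂π_C/∂q_C = 0: 145 - 2q_C - (q_X + q_K) = 0.
Xenon's profit: π_X = (177 - Q)q_X - (68q_X). Setting ∂π_X/∂q_X = 0: 109 - 2q_X - (q_C + q_K) = 0.
Kestrel's first-order condition: 170 - 2q_K - (q_C + q_X) = 0.
Adding the 3 first-order conditions: 424 − 4Q = 0, so Q = 106.
Back-substituting: q_C = (145 − 106) = 39, q_X = (109 − 106) = 3, q_K = (170 − 106) = 64.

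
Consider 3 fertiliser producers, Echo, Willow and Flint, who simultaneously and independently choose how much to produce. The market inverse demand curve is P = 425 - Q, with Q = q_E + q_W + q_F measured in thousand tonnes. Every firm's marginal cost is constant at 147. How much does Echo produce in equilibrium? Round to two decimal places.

69.50

A representative firm's profit is π_i = q_i(425 - Q) - 147q_i.
First-order condition (treating rivals' output as given): 278 - 2q_i - Σ_{j≠i} q_j = 0.
By symmetry each firm produces the same amount; substituting Σ_{j≠i} q_j = 2q_i yields q_i = 278/4 = 139/2.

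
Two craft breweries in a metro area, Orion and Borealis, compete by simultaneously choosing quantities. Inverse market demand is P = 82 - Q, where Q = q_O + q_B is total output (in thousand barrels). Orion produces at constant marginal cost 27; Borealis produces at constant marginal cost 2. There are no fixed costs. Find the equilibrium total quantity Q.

45

Orion's profit: π_O = (82 - Q)q_O - (27q_O). Setting ∂π_O/∂q_O = 0: 55 - 2q_O - (q_B) = 0.
Borealis's first-order condition: 80 - 2q_B - (q_O) = 0.
Rearranging gives the reaction functions q_O = (55 - q_B)/2 and q_B = (80 - q_O)/2.
Solving the pair: q_O = 10, q_B = 35.
Total output Q = 10 + 35 = 45.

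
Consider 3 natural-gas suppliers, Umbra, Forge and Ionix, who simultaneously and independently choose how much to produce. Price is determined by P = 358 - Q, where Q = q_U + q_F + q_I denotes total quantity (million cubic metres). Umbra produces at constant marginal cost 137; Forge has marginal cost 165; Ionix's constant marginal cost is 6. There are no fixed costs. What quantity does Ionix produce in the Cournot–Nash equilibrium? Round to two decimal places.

Umbra's profit: π_U = (358 - Q)q_U - (137q_U). Setting ∂π_U/∂q_U = 0: 221 - 2q_U - (q_F + q_I) = 0.
Forge's first-order condition: 193 - 2q_F - (q_U + q_I) = 0.
Ionix's profit: π_I = (358 - Q)q_I - (6q_I). Setting ∂π_I/∂q_I = 0: 352 - 2q_I - (q_U + q_F) = 0.
Adding the 3 first-order conditions: 766 − 4Q = 0, so Q = 383/2.
Back-substituting: q_U = (221 − 383/2) = 59/2, q_F = (193 − 383/2) = 3/2, q_I = (352 − 383/2) = 321/2.

160.50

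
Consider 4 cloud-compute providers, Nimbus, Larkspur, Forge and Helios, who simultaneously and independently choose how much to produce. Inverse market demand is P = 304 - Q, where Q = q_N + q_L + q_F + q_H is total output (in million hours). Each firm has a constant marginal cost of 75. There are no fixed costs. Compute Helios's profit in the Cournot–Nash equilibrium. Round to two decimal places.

2097.64

Each firm earns π_i = (304 - Q)q_i - 75q_i.
Setting ∂π_i/∂q_i = 0 with rivals' quantities fixed: 229 - 2q_i - Σ_{j≠i} q_j = 0.
By symmetry each firm produces the same amount; substituting Σ_{j≠i} q_j = 3q_i yields q_i = 229/5.
Price P = 304 - 916/5 = 604/5.
Helios's profit: (604/5 - 75)·(229/5) = 2097.6400.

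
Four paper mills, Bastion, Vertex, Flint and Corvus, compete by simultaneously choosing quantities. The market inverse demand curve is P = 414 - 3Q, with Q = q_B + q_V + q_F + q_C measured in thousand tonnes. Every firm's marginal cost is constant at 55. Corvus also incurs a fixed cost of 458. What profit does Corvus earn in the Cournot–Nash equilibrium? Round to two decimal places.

Each firm earns π_i = (414 - 3Q)q_i - 55q_i.
Setting ∂π_i/∂q_i = 0 with rivals' quantities fixed: 359 - 6q_i - 3·Σ_{j≠i} q_j = 0.
With identical firms every q_j equals q_i, so Σ_{j≠i} q_j = 3q_i and 359 = 15q_i, giving q_i = 359/15.
Price P = 414 - 3·(1436/15) = 634/5.
Corvus's profit: (634/5 - 55)·(359/15) - 458 = 1260.4133.

1260.41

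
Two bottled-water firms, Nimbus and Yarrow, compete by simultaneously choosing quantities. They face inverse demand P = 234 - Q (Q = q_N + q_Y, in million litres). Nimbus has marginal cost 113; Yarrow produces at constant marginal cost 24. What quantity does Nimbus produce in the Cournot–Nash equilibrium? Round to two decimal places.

Nimbus's profit: π_N = (234 - Q)q_N - (113q_N). Setting ∂π_N/∂q_N = 0: 121 - 2q_N - (q_Y) = 0.
Yarrow's first-order condition: 210 - 2q_Y - (q_N) = 0.
Best responses: q_N = (121 - q_Y)/2, q_Y = (210 - q_N)/2.
Solving the pair: q_N = 32/3, q_Y = 299/3.

10.67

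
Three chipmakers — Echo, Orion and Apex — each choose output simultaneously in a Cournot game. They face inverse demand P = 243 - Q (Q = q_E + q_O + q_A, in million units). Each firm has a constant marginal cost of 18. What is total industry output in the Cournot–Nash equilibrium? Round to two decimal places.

A representative firm's profit is π_i = q_i(243 - Q) - 18q_i.
Setting ∂π_i/∂q_i = 0 with rivals' quantities fixed: 225 - 2q_i - Σ_{j≠i} q_j = 0.
By symmetry each firm produces the same amount; substituting Σ_{j≠i} q_j = 2q_i yields q_i = 225/4.
Total output Q = 225/4 + 225/4 + 225/4 = 675/4.

168.75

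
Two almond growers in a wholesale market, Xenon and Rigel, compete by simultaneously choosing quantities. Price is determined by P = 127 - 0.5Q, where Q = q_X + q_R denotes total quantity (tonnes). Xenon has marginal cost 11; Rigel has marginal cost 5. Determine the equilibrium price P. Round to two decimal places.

Xenon's profit: π_X = (127 - 0.5Q)q_X - (11q_X). Setting ∂π_X/∂q_X = 0: 116 - q_X - (1/2)(q_R) = 0.
Rigel's first-order condition: 122 - q_R - (1/2)(q_X) = 0.
So q_X = (116 - (1/2)q_R) and q_R = (122 - (1/2)q_X).
Substituting one into the other gives q_X = 220/3 and q_R = 256/3.
Total output Q = 476/3, so price P = 127 - (1/2)·(476/3) = 143/3.

47.67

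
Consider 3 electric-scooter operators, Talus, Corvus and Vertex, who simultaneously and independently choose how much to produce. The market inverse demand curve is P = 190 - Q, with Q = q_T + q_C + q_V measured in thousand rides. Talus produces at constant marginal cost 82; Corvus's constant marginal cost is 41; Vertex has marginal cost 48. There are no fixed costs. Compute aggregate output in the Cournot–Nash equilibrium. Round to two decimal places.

Talus's profit: π_T = (190 - Q)q_T - (82q_T). Setting ∂π_T/∂q_T = 0: 108 - 2q_T - (q_C + q_V) = 0.
Corvus's first-order condition: 149 - 2q_C - (q_T + q_V) = 0.
Vertex's first-order condition: 142 - 2q_V - (q_T + q_C) = 0.
Adding the 3 conditions: 399 − 2Q − 2Q = 0, i.e. Q = 399/4.
Back-substituting: q_T = (108 − 399/4) = 33/4, q_C = (149 − 399/4) = 197/4, q_V = (142 − 399/4) = 169/4.
Total output Q = 33/4 + 197/4 + 169/4 = 399/4.

99.75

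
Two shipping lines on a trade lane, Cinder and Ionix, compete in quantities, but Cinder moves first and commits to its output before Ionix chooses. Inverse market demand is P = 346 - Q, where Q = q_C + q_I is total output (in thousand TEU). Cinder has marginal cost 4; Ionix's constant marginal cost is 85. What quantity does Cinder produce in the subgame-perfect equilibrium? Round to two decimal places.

211.50

The follower Ionix best-responds to any q_C: π_I = (346 - Q)q_I - 85q_I.
Follower FOC: 261 - q_C - 2q_I = 0, so q_I(q_C) = (261 - q_C)/2.
Cinder substitutes q_I(q_C) into its own profit: π_C = q_C(346 - q_C - (261 - q_C)/2) - 4q_C = (431/2 - (1/2)q_C)q_C - 4q_C.
Maximising: ∂π_C/∂q_C = 423/2 - q_C = 0, giving q_C = 423/2.
Then q_I = (261 - 423/2)/2 = 99/4.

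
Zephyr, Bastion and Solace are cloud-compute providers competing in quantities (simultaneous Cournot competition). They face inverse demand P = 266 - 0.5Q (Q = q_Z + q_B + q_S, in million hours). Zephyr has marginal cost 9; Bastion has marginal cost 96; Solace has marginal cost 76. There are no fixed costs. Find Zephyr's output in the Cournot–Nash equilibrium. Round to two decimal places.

Zephyr's profit: π_Z = (266 - 0.5Q)q_Z - (9q_Z). Setting ∂π_Z/∂q_Z = 0: 257 - q_Z - (1/2)(q_B + q_S) = 0.
Bastion's first-order condition: 170 - q_B - (1/2)(q_Z + q_S) = 0.
Solace's first-order condition: 190 - q_S - (1/2)(q_Z + q_B) = 0.
Adding the 3 first-order conditions: 617 − 2Q = 0, so Q = 617/2.
Back-substituting: q_Z = (257 − 617/4)/(1/2) = 411/2, q_B = (170 − 617/4)/(1/2) = 63/2, q_S = (190 − 617/4)/(1/2) = 143/2.

205.50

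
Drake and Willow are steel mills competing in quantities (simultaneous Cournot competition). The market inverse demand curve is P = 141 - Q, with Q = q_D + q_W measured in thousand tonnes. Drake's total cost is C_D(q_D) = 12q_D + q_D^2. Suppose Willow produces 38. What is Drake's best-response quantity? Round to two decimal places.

With the rival's output fixed at 38, Drake's profit is π_D = (141 - 38 - q_D)q_D - (12q_D + q_D²) = (103 - q_D)q_D - (12q_D + q_D²).
∂π_D/∂q_D = 91 - 4q_D = 0, so q_D = 91/4.

22.75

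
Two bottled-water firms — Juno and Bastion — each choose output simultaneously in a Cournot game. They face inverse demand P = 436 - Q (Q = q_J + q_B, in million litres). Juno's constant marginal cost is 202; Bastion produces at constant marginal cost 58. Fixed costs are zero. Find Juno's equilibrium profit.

Juno's profit: π_J = (436 - Q)q_J - (202q_J). Setting ∂π_J/∂q_J = 0: 234 - 2q_J - (q_B) = 0.
Bastion's profit: π_B = (436 - Q)q_B - (58q_B). Setting ∂π_B/∂q_B = 0: 378 - 2q_B - (q_J) = 0.
Rearranging gives the reaction functions q_J = (234 - q_B)/2 and q_B = (378 - q_J)/2.
Substituting one into the other gives q_J = 30 and q_B = 174.
Price P = 436 - 204 = 232.
Juno's profit: (232 - 202)·30 = 900.

900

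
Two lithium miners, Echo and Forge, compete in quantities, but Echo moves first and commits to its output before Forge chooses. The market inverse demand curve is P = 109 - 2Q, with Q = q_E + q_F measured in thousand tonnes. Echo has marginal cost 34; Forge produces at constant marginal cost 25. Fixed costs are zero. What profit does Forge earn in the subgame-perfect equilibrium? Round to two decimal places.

The follower Forge best-responds to any q_E: π_F = (109 - 2Q)q_F - 25q_F.
Follower FOC: 84 - 2q_E - 4q_F = 0, so q_F(q_E) = (84 - 2q_E)/4.
The leader anticipates this reaction. Substituting into P = 109 - 2Q gives P = 67 - q_E, so π_E = (67 - q_E)q_E - 34q_E.
Maximising: ∂π_E/∂q_E = 33 - 2q_E = 0, giving q_E = 33/2.
Then q_F = (84 - 2·(33/2))/4 = 51/4.
Price P = 109 - 2·(117/4) = 101/2.
Forge's profit: (101/2 - 25)·(51/4) = 325.1250.

325.13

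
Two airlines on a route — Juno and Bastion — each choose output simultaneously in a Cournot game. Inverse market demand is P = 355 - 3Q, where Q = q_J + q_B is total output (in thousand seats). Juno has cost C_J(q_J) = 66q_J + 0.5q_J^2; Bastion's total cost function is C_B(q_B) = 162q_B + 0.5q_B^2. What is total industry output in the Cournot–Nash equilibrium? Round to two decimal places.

Juno's profit: π_J = (355 - 3Q)q_J - (66q_J + (1/2)q_J²). Setting ∂π_J/∂q_J = 0: 289 - 7q_J - 3(q_B) = 0.
Bastion's profit: π_B = (355 - 3Q)q_B - (162q_B + (1/2)q_B²). Setting ∂π_B/∂q_B = 0: 193 - 7q_B - 3(q_J) = 0.
Best responses: q_J = (289 - 3q_B)/7, q_B = (193 - 3q_J)/7.
Substituting one into the other gives q_J = 361/10 and q_B = 121/10.
Total output Q = 361/10 + 121/10 = 241/5.

48.20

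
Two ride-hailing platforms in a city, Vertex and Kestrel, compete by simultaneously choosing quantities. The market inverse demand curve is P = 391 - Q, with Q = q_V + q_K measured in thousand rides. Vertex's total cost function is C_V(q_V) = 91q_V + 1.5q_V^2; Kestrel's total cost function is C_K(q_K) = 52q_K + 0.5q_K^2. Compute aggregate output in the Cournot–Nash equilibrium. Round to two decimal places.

139.71

Vertex's profit: π_V = (391 - Q)q_V - (91q_V + (3/2)q_V²). Setting ∂π_V/∂q_V = 0: 300 - 5q_V - (q_K) = 0.
Kestrel's profit: π_K = (391 - Q)q_K - (52q_K + (1/2)q_K²). Setting ∂π_K/∂q_K = 0: 339 - 3q_K - (q_V) = 0.
So q_V = (300 - q_K)/5 and q_K = (339 - q_V)/3.
Substituting one into the other gives q_V = 561/14 and q_K = 1395/14.
Total output Q = 561/14 + 1395/14 = 978/7.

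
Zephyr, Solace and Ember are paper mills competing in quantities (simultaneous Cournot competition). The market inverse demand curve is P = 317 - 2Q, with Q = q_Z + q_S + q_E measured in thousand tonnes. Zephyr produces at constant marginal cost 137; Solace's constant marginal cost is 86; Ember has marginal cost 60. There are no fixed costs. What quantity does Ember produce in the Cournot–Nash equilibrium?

Zephyr's profit: π_Z = (317 - 2Q)q_Z - (137q_Z). Setting ∂π_Z/∂q_Z = 0: 180 - 4q_Z - 2(q_S + q_E) = 0.
Solace's profit: π_S = (317 - 2Q)q_S - (86q_S). Setting ∂π_S/∂q_S = 0: 231 - 4q_S - 2(q_Z + q_E) = 0.
Ember's profit: π_E = (317 - 2Q)q_E - (60q_E). Setting ∂π_E/∂q_E = 0: 257 - 4q_E - 2(q_Z + q_S) = 0.
Adding the 3 conditions: 668 − 4Q − 4Q = 0, i.e. Q = 167/2.
Back-substituting: q_Z = (180 − 167)/2 = 13/2, q_S = (231 − 167)/2 = 32, q_E = (257 − 167)/2 = 45.

45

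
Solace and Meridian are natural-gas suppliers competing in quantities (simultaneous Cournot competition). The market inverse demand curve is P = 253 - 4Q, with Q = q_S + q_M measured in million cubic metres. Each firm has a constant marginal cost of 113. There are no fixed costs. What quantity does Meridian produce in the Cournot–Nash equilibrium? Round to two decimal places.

11.67

A representative firm's profit is π_i = q_i(253 - 4Q) - 113q_i.
Setting ∂π_i/∂q_i = 0 with rivals' quantities fixed: 140 - 8q_i - 4q_j = 0.
With identical firms every q_j equals q_i, so q_j = q_i and 140 = 12q_i, giving q_i = 35/3.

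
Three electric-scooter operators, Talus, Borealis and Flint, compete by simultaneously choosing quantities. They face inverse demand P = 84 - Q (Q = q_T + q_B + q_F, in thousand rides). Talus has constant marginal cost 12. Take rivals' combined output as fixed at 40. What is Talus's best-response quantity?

16

With rivals' combined output fixed at 40, Talus's profit is π_T = (84 - 40 - q_T)q_T - (12q_T) = (44 - q_T)q_T - (12q_T).
∂π_T/∂q_T = 32 - 2q_T = 0, so q_T = 16.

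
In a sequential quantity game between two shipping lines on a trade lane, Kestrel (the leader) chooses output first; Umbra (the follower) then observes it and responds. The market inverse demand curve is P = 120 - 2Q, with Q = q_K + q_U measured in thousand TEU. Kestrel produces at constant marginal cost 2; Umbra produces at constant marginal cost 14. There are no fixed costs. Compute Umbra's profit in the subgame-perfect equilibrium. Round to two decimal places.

210.13

Solve by backward induction. Given q_K, the follower Umbra maximises π_U = (120 - 2q_K - 2q_U)q_U - 14q_U.
Setting the follower's marginal profit to zero, 106 - 2q_K - 4q_U = 0, i.e. q_U = (106 - 2q_K)/4.
The leader anticipates this reaction. Substituting into P = 120 - 2Q gives P = 67 - q_K, so π_K = (67 - q_K)q_K - 2q_K.
The leader's first-order condition 65 - 2q_K = 0 yields q_K = 65/2.
Then q_U = (106 - 2·(65/2))/4 = 41/4.
Price P = 120 - 2·(171/4) = 69/2.
Umbra's profit: (69/2 - 14)·(41/4) = 1681/8.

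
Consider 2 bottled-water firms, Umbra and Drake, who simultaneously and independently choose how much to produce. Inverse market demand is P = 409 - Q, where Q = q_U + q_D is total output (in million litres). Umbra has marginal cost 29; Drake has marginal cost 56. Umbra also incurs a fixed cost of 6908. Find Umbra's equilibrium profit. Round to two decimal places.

11497.44

Umbra's profit: π_U = (409 - Q)q_U - (29q_U). Setting ∂π_U/∂q_U = 0: 380 - 2q_U - (q_D) = 0.
Drake's profit: π_D = (409 - Q)q_D - (56q_D). Setting ∂π_D/∂q_D = 0: 353 - 2q_D - (q_U) = 0.
Best responses: q_U = (380 - q_D)/2, q_D = (353 - q_U)/2.
Substituting one into the other gives q_U = 407/3 and q_D = 326/3.
Price P = 409 - 733/3 = 494/3.
Umbra's profit: (494/3 - 29)·(407/3) - 6908 = 11497.4444.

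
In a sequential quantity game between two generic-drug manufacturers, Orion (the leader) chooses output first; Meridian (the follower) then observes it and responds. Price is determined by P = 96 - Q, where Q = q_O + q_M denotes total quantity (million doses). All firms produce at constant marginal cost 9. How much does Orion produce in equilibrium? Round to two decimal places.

Solve by backward induction. Given q_O, the follower Meridian maximises π_M = (96 - q_O - q_M)q_M - 9q_M.
∂π_M/∂q_M = 87 - q_O - 2q_M = 0 gives the reaction function q_M = (87 - q_O)/2.
The leader anticipates this reaction. Substituting into P = 96 - Q gives P = 105/2 - (1/2)q_O, so π_O = (105/2 - (1/2)q_O)q_O - 9q_O.
The leader's first-order condition 87/2 - q_O = 0 yields q_O = 87/2.
Then q_M = (87 - 87/2)/2 = 87/4.

43.50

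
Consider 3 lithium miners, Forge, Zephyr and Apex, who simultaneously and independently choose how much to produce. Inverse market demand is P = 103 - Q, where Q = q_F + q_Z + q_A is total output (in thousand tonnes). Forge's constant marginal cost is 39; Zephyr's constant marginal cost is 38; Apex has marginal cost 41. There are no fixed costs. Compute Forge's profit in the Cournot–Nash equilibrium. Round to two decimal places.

Forge's profit: π_F = (103 - Q)q_F - (39q_F). Setting ∂π_F/∂q_F = 0: 64 - 2q_F - (q_Z + q_A) = 0.
Zephyr's profit: π_Z = (103 - Q)q_Z - (38q_Z). Setting ∂π_Z/∂q_Z = 0: 65 - 2q_Z - (q_F + q_A) = 0.
Apex's first-order condition: 62 - 2q_A - (q_F + q_Z) = 0.
Summing all 3 equations gives 191 − 4Q = 0, hence Q = 191/4.
Back-substituting: q_F = (64 − 191/4) = 65/4, q_Z = (65 − 191/4) = 69/4, q_A = (62 − 191/4) = 57/4.
Price P = 103 - 191/4 = 221/4.
Forge's profit: (221/4 - 39)·(65/4) = 264.0625.

264.06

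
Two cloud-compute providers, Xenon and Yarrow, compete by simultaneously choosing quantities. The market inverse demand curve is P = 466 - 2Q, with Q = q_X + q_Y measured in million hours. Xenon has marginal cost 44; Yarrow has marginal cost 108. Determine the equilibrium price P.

Xenon's profit: π_X = (466 - 2Q)q_X - (44q_X). Setting ∂π_X/∂q_X = 0: 422 - 4q_X - 2(q_Y) = 0.
Yarrow's profit: π_Y = (466 - 2Q)q_Y - (108q_Y). Setting ∂π_Y/∂q_Y = 0: 358 - 4q_Y - 2(q_X) = 0.
Best responses: q_X = (422 - 2q_Y)/4, q_Y = (358 - 2q_X)/4.
Substituting one into the other gives q_X = 81 and q_Y = 49.
Total output Q = 130, so price P = 466 - 2·130 = 206.

206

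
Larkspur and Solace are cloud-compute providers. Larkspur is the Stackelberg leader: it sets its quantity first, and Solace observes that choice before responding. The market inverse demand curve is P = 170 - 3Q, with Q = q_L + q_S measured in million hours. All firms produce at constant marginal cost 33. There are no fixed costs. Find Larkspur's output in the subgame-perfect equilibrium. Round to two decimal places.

22.83

The follower Solace best-responds to any q_L: π_S = (170 - 3Q)q_S - 33q_S.
Setting the follower's marginal profit to zero, 137 - 3q_L - 6q_S = 0, i.e. q_S = (137 - 3q_L)/6.
The leader anticipates this reaction. Substituting into P = 170 - 3Q gives P = 203/2 - (3/2)q_L, so π_L = (203/2 - (3/2)q_L)q_L - 33q_L.
Maximising: ∂π_L/∂q_L = 137/2 - 3q_L = 0, giving q_L = 137/6.
Then q_S = (137 - 3·(137/6))/6 = 137/12.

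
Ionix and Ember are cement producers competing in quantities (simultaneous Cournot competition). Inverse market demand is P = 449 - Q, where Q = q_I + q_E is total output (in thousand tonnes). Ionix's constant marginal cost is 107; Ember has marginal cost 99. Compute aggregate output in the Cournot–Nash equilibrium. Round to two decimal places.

230.67

Ionix's profit: π_I = (449 - Q)q_I - (107q_I). Setting ∂π_I/∂q_I = 0: 342 - 2q_I - (q_E) = 0.
Ember's profit: π_E = (449 - Q)q_E - (99q_E). Setting ∂π_E/∂q_E = 0: 350 - 2q_E - (q_I) = 0.
Rearranging gives the reaction functions q_I = (342 - q_E)/2 and q_E = (350 - q_I)/2.
Substituting one into the other gives q_I = 334/3 and q_E = 358/3.
Total output Q = 334/3 + 358/3 = 692/3.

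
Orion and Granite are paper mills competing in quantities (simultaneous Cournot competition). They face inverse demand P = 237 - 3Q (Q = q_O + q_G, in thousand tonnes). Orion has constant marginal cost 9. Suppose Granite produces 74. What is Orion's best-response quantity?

1

With the rival's output fixed at 74, Orion's profit is π_O = (237 - 3·74 - 3q_O)q_O - (9q_O) = (15 - 3q_O)q_O - (9q_O).
∂π_O/∂q_O = 6 - 6q_O = 0, so q_O = 1.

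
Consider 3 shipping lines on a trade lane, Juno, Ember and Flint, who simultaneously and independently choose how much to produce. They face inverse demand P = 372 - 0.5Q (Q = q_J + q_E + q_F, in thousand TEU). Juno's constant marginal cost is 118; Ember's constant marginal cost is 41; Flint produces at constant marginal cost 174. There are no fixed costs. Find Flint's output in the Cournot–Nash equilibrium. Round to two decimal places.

4.50

Juno's profit: π_J = (372 - 0.5Q)q_J - (118q_J). Setting ∂π_J/∂q_J = 0: 254 - q_J - (1/2)(q_E + q_F) = 0.
Ember's first-order condition: 331 - q_E - (1/2)(q_J + q_F) = 0.
Flint's first-order condition: 198 - q_F - (1/2)(q_J + q_E) = 0.
Summing all 3 equations gives 783 − 2Q = 0, hence Q = 783/2.
Back-substituting: q_J = (254 − 783/4)/(1/2) = 233/2, q_E = (331 − 783/4)/(1/2) = 541/2, q_F = (198 − 783/4)/(1/2) = 9/2.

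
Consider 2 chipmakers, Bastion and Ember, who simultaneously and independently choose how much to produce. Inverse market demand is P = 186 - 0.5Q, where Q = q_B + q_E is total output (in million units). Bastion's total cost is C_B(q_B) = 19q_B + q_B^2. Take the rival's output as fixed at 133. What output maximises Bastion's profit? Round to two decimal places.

33.50

With the rival's output fixed at 133, Bastion's profit is π_B = (186 - (1/2)·133 - (1/2)q_B)q_B - (19q_B + q_B²) = (239/2 - (1/2)q_B)q_B - (19q_B + q_B²).
∂π_B/∂q_B = 201/2 - 3q_B = 0, so q_B = 67/2.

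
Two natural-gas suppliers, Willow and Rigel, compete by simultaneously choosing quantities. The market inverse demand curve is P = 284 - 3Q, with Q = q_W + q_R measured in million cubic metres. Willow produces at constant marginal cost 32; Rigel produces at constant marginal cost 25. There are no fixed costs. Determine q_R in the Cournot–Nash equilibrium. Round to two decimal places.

29.56

Willow's profit: π_W = (284 - 3Q)q_W - (32q_W). Setting ∂π_W/∂q_W = 0: 252 - 6q_W - 3(q_R) = 0.
Rigel's profit: π_R = (284 - 3Q)q_R - (25q_R). Setting ∂π_R/∂q_R = 0: 259 - 6q_R - 3(q_W) = 0.
So q_W = (252 - 3q_R)/6 and q_R = (259 - 3q_W)/6.
Substituting one into the other gives q_W = 245/9 and q_R = 266/9.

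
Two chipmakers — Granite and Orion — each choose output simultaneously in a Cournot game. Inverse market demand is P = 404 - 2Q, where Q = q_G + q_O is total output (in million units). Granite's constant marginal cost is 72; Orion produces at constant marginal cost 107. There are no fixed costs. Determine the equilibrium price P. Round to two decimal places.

194.33

Granite's profit: π_G = (404 - 2Q)q_G - (72q_G). Setting ∂π_G/∂q_G = 0: 332 - 4q_G - 2(q_O) = 0.
Orion's profit: π_O = (404 - 2Q)q_O - (107q_O). Setting ∂π_O/∂q_O = 0: 297 - 4q_O - 2(q_G) = 0.
Rearranging gives the reaction functions q_G = (332 - 2q_O)/4 and q_O = (297 - 2q_G)/4.
Solving the pair: q_G = 367/6, q_O = 131/3.
Total output Q = 629/6, so price P = 404 - 2·(629/6) = 583/3.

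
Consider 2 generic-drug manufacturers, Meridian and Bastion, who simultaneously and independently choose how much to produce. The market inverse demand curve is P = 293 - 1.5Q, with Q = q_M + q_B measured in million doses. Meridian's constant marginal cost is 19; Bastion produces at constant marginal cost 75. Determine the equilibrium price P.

129

Meridian's profit: π_M = (293 - 1.5Q)q_M - (19q_M). Setting ∂π_M/∂q_M = 0: 274 - 3q_M - (3/2)(q_B) = 0.
Bastion's first-order condition: 218 - 3q_B - (3/2)(q_M) = 0.
So q_M = (274 - (3/2)q_B)/3 and q_B = (218 - (3/2)q_M)/3.
Solving the pair: q_M = 220/3, q_B = 36.
Total output Q = 328/3, so price P = 293 - (3/2)·(328/3) = 129.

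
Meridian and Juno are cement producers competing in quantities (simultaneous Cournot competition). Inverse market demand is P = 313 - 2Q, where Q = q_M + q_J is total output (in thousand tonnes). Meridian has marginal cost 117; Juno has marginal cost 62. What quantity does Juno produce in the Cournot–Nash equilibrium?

51

Meridian's profit: π_M = (313 - 2Q)q_M - (117q_M). Setting ∂π_M/∂q_M = 0: 196 - 4q_M - 2(q_J) = 0.
Juno's profit: π_J = (313 - 2Q)q_J - (62q_J). Setting ∂π_J/∂q_J = 0: 251 - 4q_J - 2(q_M) = 0.
Rearranging gives the reaction functions q_M = (196 - 2q_J)/4 and q_J = (251 - 2q_M)/4.
Substituting one into the other gives q_M = 47/2 and q_J = 51.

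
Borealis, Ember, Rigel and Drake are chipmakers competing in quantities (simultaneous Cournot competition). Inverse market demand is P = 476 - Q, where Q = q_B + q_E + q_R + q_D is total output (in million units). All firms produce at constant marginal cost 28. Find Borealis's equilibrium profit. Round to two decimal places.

8028.16

A representative firm's profit is π_i = q_i(476 - Q) - 28q_i.
First-order condition (treating rivals' output as given): 448 - 2q_i - Σ_{j≠i} q_j = 0.
With identical firms every q_j equals q_i, so Σ_{j≠i} q_j = 3q_i and 448 = 5q_i, giving q_i = 448/5.
Price P = 476 - 1792/5 = 588/5.
Borealis's profit: (588/5 - 28)·(448/5) = 8028.1600.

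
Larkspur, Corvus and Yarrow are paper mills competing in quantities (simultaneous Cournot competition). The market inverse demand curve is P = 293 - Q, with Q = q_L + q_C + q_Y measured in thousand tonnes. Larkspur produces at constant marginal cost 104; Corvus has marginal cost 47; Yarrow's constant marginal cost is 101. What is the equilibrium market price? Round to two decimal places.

136.25

Larkspur's profit: π_L = (293 - Q)q_L - (104q_L). Setting ∂π_L/∂q_L = 0: 189 - 2q_L - (q_C + q_Y) = 0.
Corvus's profit: π_C = (293 - Q)q_C - (47q_C). Setting ∂π_C/∂q_C = 0: 246 - 2q_C - (q_L + q_Y) = 0.
Yarrow's first-order condition: 192 - 2q_Y - (q_L + q_C) = 0.
Adding the 3 first-order conditions: 627 − 4Q = 0, so Q = 627/4.
Back-substituting: q_L = (189 − 627/4) = 129/4, q_C = (246 − 627/4) = 357/4, q_Y = (192 − 627/4) = 141/4.
Total output Q = 627/4, so price P = 293 - 627/4 = 545/4.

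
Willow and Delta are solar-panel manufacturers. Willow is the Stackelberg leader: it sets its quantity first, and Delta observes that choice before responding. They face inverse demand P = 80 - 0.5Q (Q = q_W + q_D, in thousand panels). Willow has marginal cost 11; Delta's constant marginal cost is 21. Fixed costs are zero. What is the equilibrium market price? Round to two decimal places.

30.75

Solve by backward induction. Given q_W, the follower Delta maximises π_D = (80 - (1/2)q_W - (1/2)q_D)q_D - 21q_D.
∂π_D/∂q_D = 59 - (1/2)q_W - q_D = 0 gives the reaction function q_D = (59 - (1/2)q_W).
Willow substitutes q_D(q_W) into its own profit: π_W = q_W(80 - (1/2)q_W - (59 - (1/2)q_W)/2) - 11q_W = (101/2 - (1/4)q_W)q_W - 11q_W.
Leader FOC: 79/2 - (1/2)q_W = 0, so q_W = 79.
Then q_D = (59 - (1/2)·79) = 39/2.
Total output Q = 197/2, so price P = 80 - (1/2)·(197/2) = 123/4.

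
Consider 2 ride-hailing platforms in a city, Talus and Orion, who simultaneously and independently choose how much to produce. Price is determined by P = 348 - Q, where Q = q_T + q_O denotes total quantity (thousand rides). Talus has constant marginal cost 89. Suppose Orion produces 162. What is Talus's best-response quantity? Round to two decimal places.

With the rival's output fixed at 162, Talus's profit is π_T = (348 - 162 - q_T)q_T - (89q_T) = (186 - q_T)q_T - (89q_T).
∂π_T/∂q_T = 97 - 2q_T = 0, so q_T = 97/2.

48.50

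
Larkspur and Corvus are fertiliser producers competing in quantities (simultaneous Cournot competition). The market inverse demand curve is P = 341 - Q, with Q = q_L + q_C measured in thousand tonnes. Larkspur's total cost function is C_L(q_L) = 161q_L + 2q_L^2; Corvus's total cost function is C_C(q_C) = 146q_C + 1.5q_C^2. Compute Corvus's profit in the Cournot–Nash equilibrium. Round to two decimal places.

2913.50

Larkspur's profit: π_L = (341 - Q)q_L - (161q_L + 2q_L²). Setting ∂π_L/∂q_L = 0: 180 - 6q_L - (q_C) = 0.
Corvus's first-order condition: 195 - 5q_C - (q_L) = 0.
Rearranging gives the reaction functions q_L = (180 - q_C)/6 and q_C = (195 - q_L)/5.
Substituting one into the other gives q_L = 705/29 and q_C = 990/29.
Price P = 341 - 1695/29 = 282.5517.
Corvus's profit: 282.5517·(990/29) - 146·(990/29) - (3/2)(990/29)² = 2913.4958.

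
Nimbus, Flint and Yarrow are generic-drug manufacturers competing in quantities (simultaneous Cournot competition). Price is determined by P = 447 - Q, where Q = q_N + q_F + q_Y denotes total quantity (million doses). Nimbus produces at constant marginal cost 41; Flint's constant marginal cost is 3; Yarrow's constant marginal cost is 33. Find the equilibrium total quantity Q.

316

Nimbus's profit: π_N = (447 - Q)q_N - (41q_N). Setting ∂π_N/∂q_N = 0: 406 - 2q_N - (q_F + q_Y) = 0.
Flint's profit: π_F = (447 - Q)q_F - (3q_F). Setting ∂π_F/∂q_F = 0: 444 - 2q_F - (q_N + q_Y) = 0.
Yarrow's first-order condition: 414 - 2q_Y - (q_N + q_F) = 0.
Adding the 3 first-order conditions: 1264 − 4Q = 0, so Q = 316.
Back-substituting: q_N = (406 − 316) = 90, q_F = (444 − 316) = 128, q_Y = (414 − 316) = 98.
Total output Q = 90 + 128 + 98 = 316.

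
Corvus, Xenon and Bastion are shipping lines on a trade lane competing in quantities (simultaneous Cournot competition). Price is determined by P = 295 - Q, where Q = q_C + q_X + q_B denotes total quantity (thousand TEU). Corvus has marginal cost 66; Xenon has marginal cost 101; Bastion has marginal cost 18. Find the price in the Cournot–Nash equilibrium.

Corvus's profit: π_C = (295 - Q)q_C - (66q_C). Setting ∂π_C/∂q_C = 0: 229 - 2q_C - (q_X + q_B) = 0.
Xenon's profit: π_X = (295 - Q)q_X - (101q_X). Setting ∂π_X/∂q_X = 0: 194 - 2q_X - (q_C + q_B) = 0.
Bastion's first-order condition: 277 - 2q_B - (q_C + q_X) = 0.
Adding the 3 conditions: 700 − 2Q − 2Q = 0, i.e. Q = 175.
Back-substituting: q_C = (229 − 175) = 54, q_X = (194 − 175) = 19, q_B = (277 − 175) = 102.
Total output Q = 175, so price P = 295 - 175 = 120.

120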